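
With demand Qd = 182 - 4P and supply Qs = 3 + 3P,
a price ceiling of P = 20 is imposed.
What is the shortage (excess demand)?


At P = 20:
Qd = 182 - 4*20 = 102
Qs = 3 + 3*20 = 63
Shortage = Qd - Qs = 102 - 63 = 39

39


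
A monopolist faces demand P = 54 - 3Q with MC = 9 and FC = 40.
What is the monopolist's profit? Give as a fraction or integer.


MR = MC: 54 - 6Q = 9
Q* = 15/2
P* = 54 - 3*15/2 = 63/2
Profit = (P* - MC)*Q* - FC
= (63/2 - 9)*15/2 - 40
= 45/2*15/2 - 40
= 675/4 - 40 = 515/4

515/4


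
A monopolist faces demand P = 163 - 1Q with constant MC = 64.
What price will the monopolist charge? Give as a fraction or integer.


MR = 163 - 2Q
Set MR = MC: 163 - 2Q = 64
Q* = 99/2
Substitute into demand:
P* = 163 - 1*99/2 = 227/2

227/2


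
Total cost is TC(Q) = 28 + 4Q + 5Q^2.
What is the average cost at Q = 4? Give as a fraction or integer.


TC(4) = 28 + 4*4 + 5*4^2
TC(4) = 28 + 16 + 80 = 124
AC = TC/Q = 124/4 = 31

31


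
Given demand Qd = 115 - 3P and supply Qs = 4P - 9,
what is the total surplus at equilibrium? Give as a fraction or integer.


Find equilibrium: 115 - 3P = 4P - 9
115 + 9 = 7P
P* = 124/7 = 124/7
Q* = 4*124/7 - 9 = 433/7
Inverse demand: P = 115/3 - Q/3, so P_max = 115/3
Inverse supply: P = 9/4 + Q/4, so P_min = 9/4
CS = (1/2) * 433/7 * (115/3 - 124/7) = 187489/294
PS = (1/2) * 433/7 * (124/7 - 9/4) = 187489/392
TS = CS + PS = 187489/294 + 187489/392 = 187489/168

187489/168


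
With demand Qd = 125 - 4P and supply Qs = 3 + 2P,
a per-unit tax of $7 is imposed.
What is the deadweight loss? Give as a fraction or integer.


Pre-tax equilibrium quantity: Q* = 131/3
Post-tax equilibrium quantity: Q_tax = 103/3
Reduction in quantity: Q* - Q_tax = 28/3
DWL = (1/2) * tax * (Q* - Q_tax)
DWL = (1/2) * 7 * 28/3 = 98/3

98/3


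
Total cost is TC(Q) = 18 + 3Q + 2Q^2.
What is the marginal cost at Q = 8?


MC = dTC/dQ = 3 + 2*2*Q
At Q = 8:
MC = 3 + 4*8
MC = 3 + 32 = 35

35


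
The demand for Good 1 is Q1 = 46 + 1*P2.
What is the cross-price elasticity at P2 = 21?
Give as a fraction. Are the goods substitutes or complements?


dQ1/dP2 = 1
At P2 = 21: Q1 = 46 + 1*21 = 67
Exy = (dQ1/dP2)(P2/Q1) = 1 * 21 / 67 = 21/67
Since Exy > 0, the goods are substitutes.

21/67 (substitutes)


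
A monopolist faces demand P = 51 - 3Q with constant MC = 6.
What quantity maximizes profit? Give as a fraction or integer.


TR = P*Q = (51 - 3Q)Q = 51Q - 3Q^2
MR = dTR/dQ = 51 - 6Q
Set MR = MC:
51 - 6Q = 6
45 = 6Q
Q* = 45/6 = 15/2

15/2


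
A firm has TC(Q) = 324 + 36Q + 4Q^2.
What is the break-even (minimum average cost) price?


AC(Q) = 324/Q + 36 + 4Q
To minimize: dAC/dQ = -324/Q^2 + 4 = 0
Q^2 = 324/4 = 81
Q* = 9
Min AC = 324/9 + 36 + 4*9
Min AC = 36 + 36 + 36 = 108

108


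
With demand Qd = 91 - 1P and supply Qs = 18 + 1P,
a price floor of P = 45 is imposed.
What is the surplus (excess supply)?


At P = 45:
Qd = 91 - 1*45 = 46
Qs = 18 + 1*45 = 63
Surplus = Qs - Qd = 63 - 46 = 17

17


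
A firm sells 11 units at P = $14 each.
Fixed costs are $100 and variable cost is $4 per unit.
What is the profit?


Total Revenue = P * Q = 14 * 11 = $154
Total Cost = FC + VC*Q = 100 + 4*11 = $144
Profit = TR - TC = 154 - 144 = $10

$10


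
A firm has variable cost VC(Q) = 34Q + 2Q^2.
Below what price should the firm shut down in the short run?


AVC(Q) = VC(Q)/Q = 34 + 2Q
AVC is increasing in Q, so minimum AVC is at Q -> 0+.
Min AVC = 34
The firm should shut down if P < 34.

34


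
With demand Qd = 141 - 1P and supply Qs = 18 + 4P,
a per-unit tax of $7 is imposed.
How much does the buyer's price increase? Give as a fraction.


With a per-unit tax, the buyer's price increase depends on relative slopes.
Supply slope: d = 4, Demand slope: b = 1
Buyer's price increase = d * tax / (b + d)
= 4 * 7 / (1 + 4)
= 28 / 5 = 28/5

28/5


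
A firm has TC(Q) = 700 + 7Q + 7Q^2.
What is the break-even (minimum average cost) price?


AC(Q) = 700/Q + 7 + 7Q
To minimize: dAC/dQ = -700/Q^2 + 7 = 0
Q^2 = 700/7 = 100
Q* = 10
Min AC = 700/10 + 7 + 7*10
Min AC = 70 + 7 + 70 = 147

147


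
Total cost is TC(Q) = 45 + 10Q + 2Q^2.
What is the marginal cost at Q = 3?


MC = dTC/dQ = 10 + 2*2*Q
At Q = 3:
MC = 10 + 4*3
MC = 10 + 12 = 22

22


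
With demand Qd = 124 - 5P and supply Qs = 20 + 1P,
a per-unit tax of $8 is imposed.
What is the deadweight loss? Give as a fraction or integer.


Pre-tax equilibrium quantity: Q* = 112/3
Post-tax equilibrium quantity: Q_tax = 92/3
Reduction in quantity: Q* - Q_tax = 20/3
DWL = (1/2) * tax * (Q* - Q_tax)
DWL = (1/2) * 8 * 20/3 = 80/3

80/3


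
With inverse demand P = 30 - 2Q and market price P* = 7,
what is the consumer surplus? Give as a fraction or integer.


Maximum willingness to pay (at Q=0): P_max = 30
Quantity demanded at P* = 7:
Q* = (30 - 7)/2 = 23/2
CS = (1/2) * Q* * (P_max - P*)
CS = (1/2) * 23/2 * (30 - 7)
CS = (1/2) * 23/2 * 23 = 529/4

529/4


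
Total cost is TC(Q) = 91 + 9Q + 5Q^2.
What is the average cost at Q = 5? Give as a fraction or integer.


TC(5) = 91 + 9*5 + 5*5^2
TC(5) = 91 + 45 + 125 = 261
AC = TC/Q = 261/5 = 261/5

261/5


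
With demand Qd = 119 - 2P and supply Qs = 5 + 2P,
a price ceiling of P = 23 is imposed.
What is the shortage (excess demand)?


At P = 23:
Qd = 119 - 2*23 = 73
Qs = 5 + 2*23 = 51
Shortage = Qd - Qs = 73 - 51 = 22

22


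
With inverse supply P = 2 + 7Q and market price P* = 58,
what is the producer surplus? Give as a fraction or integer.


Minimum supply price (at Q=0): P_min = 2
Quantity supplied at P* = 58:
Q* = (58 - 2)/7 = 8
PS = (1/2) * Q* * (P* - P_min)
PS = (1/2) * 8 * (58 - 2)
PS = (1/2) * 8 * 56 = 224

224


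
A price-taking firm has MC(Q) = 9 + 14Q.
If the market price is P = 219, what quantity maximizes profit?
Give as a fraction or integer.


In perfect competition, profit is maximized where P = MC.
219 = 9 + 14Q
210 = 14Q
Q* = 210/14 = 15

15


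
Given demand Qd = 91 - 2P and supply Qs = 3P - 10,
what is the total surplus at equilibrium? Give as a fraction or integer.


Find equilibrium: 91 - 2P = 3P - 10
91 + 10 = 5P
P* = 101/5 = 101/5
Q* = 3*101/5 - 10 = 253/5
Inverse demand: P = 91/2 - Q/2, so P_max = 91/2
Inverse supply: P = 10/3 + Q/3, so P_min = 10/3
CS = (1/2) * 253/5 * (91/2 - 101/5) = 64009/100
PS = (1/2) * 253/5 * (101/5 - 10/3) = 64009/150
TS = CS + PS = 64009/100 + 64009/150 = 64009/60

64009/60


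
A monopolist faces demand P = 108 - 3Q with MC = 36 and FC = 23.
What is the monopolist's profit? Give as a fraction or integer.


MR = MC: 108 - 6Q = 36
Q* = 12
P* = 108 - 3*12 = 72
Profit = (P* - MC)*Q* - FC
= (72 - 36)*12 - 23
= 36*12 - 23
= 432 - 23 = 409

409


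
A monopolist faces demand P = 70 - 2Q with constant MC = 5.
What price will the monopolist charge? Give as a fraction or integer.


MR = 70 - 4Q
Set MR = MC: 70 - 4Q = 5
Q* = 65/4
Substitute into demand:
P* = 70 - 2*65/4 = 75/2

75/2


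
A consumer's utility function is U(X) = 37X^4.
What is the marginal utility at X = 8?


MU = dU/dX = 37*4*X^(4-1)
MU = 148*X^3
At X = 8:
MU = 148 * 8^3
MU = 148 * 512 = 75776

75776


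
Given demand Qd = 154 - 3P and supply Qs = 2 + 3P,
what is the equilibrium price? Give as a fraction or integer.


At equilibrium, Qd = Qs.
154 - 3P = 2 + 3P
154 - 2 = 3P + 3P
152 = 6P
P* = 152/6 = 76/3

76/3


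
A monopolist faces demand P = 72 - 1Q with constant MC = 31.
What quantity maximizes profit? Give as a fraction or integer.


TR = P*Q = (72 - 1Q)Q = 72Q - 1Q^2
MR = dTR/dQ = 72 - 2Q
Set MR = MC:
72 - 2Q = 31
41 = 2Q
Q* = 41/2 = 41/2

41/2


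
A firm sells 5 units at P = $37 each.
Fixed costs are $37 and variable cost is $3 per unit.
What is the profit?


Total Revenue = P * Q = 37 * 5 = $185
Total Cost = FC + VC*Q = 37 + 3*5 = $52
Profit = TR - TC = 185 - 52 = $133

$133


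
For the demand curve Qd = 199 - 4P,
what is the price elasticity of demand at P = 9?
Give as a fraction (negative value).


dQ/dP = -4
At P = 9: Q = 199 - 4*9 = 163
E = (dQ/dP)(P/Q) = (-4)(9/163) = -36/163

-36/163


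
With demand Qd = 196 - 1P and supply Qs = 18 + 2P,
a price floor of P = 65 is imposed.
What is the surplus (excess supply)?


At P = 65:
Qd = 196 - 1*65 = 131
Qs = 18 + 2*65 = 148
Surplus = Qs - Qd = 148 - 131 = 17

17


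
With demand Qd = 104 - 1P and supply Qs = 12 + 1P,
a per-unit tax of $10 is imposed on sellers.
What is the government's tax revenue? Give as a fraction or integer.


With tax on sellers, new supply: Qs' = 12 + 1(P - 10)
= 2 + 1P
New equilibrium quantity:
Q_new = 53
Tax revenue = tax * Q_new = 10 * 53 = 530

530


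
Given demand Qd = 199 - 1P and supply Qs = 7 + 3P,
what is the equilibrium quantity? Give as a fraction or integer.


First find equilibrium price:
199 - 1P = 7 + 3P
P* = 192/4 = 48
Then substitute into demand:
Q* = 199 - 1 * 48 = 151

151


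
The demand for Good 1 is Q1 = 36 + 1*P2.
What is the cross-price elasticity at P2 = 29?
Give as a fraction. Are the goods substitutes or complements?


dQ1/dP2 = 1
At P2 = 29: Q1 = 36 + 1*29 = 65
Exy = (dQ1/dP2)(P2/Q1) = 1 * 29 / 65 = 29/65
Since Exy > 0, the goods are substitutes.

29/65 (substitutes)


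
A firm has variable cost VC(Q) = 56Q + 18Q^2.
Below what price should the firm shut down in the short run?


AVC(Q) = VC(Q)/Q = 56 + 18Q
AVC is increasing in Q, so minimum AVC is at Q -> 0+.
Min AVC = 56
The firm should shut down if P < 56.

56


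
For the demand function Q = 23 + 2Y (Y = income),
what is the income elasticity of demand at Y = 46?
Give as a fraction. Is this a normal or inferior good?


dQ/dY = 2
At Y = 46: Q = 23 + 2*46 = 115
Ey = (dQ/dY)(Y/Q) = 2 * 46 / 115 = 4/5
Since Ey > 0, this is a normal good.

4/5 (normal good)


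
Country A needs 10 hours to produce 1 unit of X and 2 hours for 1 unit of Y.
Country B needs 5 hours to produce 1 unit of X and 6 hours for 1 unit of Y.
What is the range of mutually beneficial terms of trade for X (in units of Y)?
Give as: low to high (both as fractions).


Opportunity cost of X for Country A = hours_X / hours_Y = 10/2 = 5 units of Y
Opportunity cost of X for Country B = hours_X / hours_Y = 5/6 = 5/6 units of Y
Terms of trade must be between the two opportunity costs.
Range: 5/6 to 5

5/6 to 5


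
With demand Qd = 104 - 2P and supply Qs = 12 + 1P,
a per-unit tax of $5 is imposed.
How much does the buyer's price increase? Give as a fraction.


With a per-unit tax, the buyer's price increase depends on relative slopes.
Supply slope: d = 1, Demand slope: b = 2
Buyer's price increase = d * tax / (b + d)
= 1 * 5 / (2 + 1)
= 5 / 3 = 5/3

5/3


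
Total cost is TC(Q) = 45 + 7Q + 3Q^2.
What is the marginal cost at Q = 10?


MC = dTC/dQ = 7 + 2*3*Q
At Q = 10:
MC = 7 + 6*10
MC = 7 + 60 = 67

67


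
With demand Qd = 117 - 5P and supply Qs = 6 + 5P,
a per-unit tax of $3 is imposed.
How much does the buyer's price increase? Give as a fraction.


With a per-unit tax, the buyer's price increase depends on relative slopes.
Supply slope: d = 5, Demand slope: b = 5
Buyer's price increase = d * tax / (b + d)
= 5 * 3 / (5 + 5)
= 15 / 10 = 3/2

3/2


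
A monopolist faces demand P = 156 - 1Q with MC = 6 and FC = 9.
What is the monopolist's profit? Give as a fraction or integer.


MR = MC: 156 - 2Q = 6
Q* = 75
P* = 156 - 1*75 = 81
Profit = (P* - MC)*Q* - FC
= (81 - 6)*75 - 9
= 75*75 - 9
= 5625 - 9 = 5616

5616


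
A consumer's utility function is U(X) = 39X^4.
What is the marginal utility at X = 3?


MU = dU/dX = 39*4*X^(4-1)
MU = 156*X^3
At X = 3:
MU = 156 * 3^3
MU = 156 * 27 = 4212

4212


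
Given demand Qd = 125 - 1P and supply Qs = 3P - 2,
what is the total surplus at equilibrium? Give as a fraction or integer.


Find equilibrium: 125 - 1P = 3P - 2
125 + 2 = 4P
P* = 127/4 = 127/4
Q* = 3*127/4 - 2 = 373/4
Inverse demand: P = 125 - Q/1, so P_max = 125
Inverse supply: P = 2/3 + Q/3, so P_min = 2/3
CS = (1/2) * 373/4 * (125 - 127/4) = 139129/32
PS = (1/2) * 373/4 * (127/4 - 2/3) = 139129/96
TS = CS + PS = 139129/32 + 139129/96 = 139129/24

139129/24


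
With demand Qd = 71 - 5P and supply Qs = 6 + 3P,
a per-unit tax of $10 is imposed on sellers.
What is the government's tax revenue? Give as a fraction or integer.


With tax on sellers, new supply: Qs' = 6 + 3(P - 10)
= 3P - 24
New equilibrium quantity:
Q_new = 93/8
Tax revenue = tax * Q_new = 10 * 93/8 = 465/4

465/4


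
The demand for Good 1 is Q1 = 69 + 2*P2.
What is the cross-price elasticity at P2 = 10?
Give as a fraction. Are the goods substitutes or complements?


dQ1/dP2 = 2
At P2 = 10: Q1 = 69 + 2*10 = 89
Exy = (dQ1/dP2)(P2/Q1) = 2 * 10 / 89 = 20/89
Since Exy > 0, the goods are substitutes.

20/89 (substitutes)


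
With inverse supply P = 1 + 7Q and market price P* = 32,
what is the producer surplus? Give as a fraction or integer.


Minimum supply price (at Q=0): P_min = 1
Quantity supplied at P* = 32:
Q* = (32 - 1)/7 = 31/7
PS = (1/2) * Q* * (P* - P_min)
PS = (1/2) * 31/7 * (32 - 1)
PS = (1/2) * 31/7 * 31 = 961/14

961/14


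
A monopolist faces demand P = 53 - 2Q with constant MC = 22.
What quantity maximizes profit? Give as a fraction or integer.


TR = P*Q = (53 - 2Q)Q = 53Q - 2Q^2
MR = dTR/dQ = 53 - 4Q
Set MR = MC:
53 - 4Q = 22
31 = 4Q
Q* = 31/4 = 31/4

31/4


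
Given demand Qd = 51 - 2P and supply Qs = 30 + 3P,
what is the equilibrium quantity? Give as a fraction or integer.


First find equilibrium price:
51 - 2P = 30 + 3P
P* = 21/5 = 21/5
Then substitute into demand:
Q* = 51 - 2 * 21/5 = 213/5

213/5


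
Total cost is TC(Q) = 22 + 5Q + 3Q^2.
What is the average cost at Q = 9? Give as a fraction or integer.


TC(9) = 22 + 5*9 + 3*9^2
TC(9) = 22 + 45 + 243 = 310
AC = TC/Q = 310/9 = 310/9

310/9


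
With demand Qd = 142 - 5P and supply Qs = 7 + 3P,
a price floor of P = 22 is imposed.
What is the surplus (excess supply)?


At P = 22:
Qd = 142 - 5*22 = 32
Qs = 7 + 3*22 = 73
Surplus = Qs - Qd = 73 - 32 = 41

41


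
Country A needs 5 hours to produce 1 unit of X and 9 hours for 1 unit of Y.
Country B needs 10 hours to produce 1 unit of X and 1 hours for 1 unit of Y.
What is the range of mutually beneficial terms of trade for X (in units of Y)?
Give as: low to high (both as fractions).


Opportunity cost of X for Country A = hours_X / hours_Y = 5/9 = 5/9 units of Y
Opportunity cost of X for Country B = hours_X / hours_Y = 10/1 = 10 units of Y
Terms of trade must be between the two opportunity costs.
Range: 5/9 to 10

5/9 to 10


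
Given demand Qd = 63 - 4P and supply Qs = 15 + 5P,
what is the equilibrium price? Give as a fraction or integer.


At equilibrium, Qd = Qs.
63 - 4P = 15 + 5P
63 - 15 = 4P + 5P
48 = 9P
P* = 48/9 = 16/3

16/3


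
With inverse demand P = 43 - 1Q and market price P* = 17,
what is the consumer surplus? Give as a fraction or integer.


Maximum willingness to pay (at Q=0): P_max = 43
Quantity demanded at P* = 17:
Q* = (43 - 17)/1 = 26
CS = (1/2) * Q* * (P_max - P*)
CS = (1/2) * 26 * (43 - 17)
CS = (1/2) * 26 * 26 = 338

338


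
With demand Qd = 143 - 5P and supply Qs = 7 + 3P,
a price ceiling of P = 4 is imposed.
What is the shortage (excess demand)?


At P = 4:
Qd = 143 - 5*4 = 123
Qs = 7 + 3*4 = 19
Shortage = Qd - Qs = 123 - 19 = 104

104


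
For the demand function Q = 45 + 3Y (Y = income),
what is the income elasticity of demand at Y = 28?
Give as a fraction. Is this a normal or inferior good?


dQ/dY = 3
At Y = 28: Q = 45 + 3*28 = 129
Ey = (dQ/dY)(Y/Q) = 3 * 28 / 129 = 28/43
Since Ey > 0, this is a normal good.

28/43 (normal good)


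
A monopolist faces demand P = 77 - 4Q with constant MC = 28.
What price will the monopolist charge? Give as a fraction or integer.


MR = 77 - 8Q
Set MR = MC: 77 - 8Q = 28
Q* = 49/8
Substitute into demand:
P* = 77 - 4*49/8 = 105/2

105/2


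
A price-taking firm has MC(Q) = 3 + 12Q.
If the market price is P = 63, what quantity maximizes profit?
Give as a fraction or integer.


In perfect competition, profit is maximized where P = MC.
63 = 3 + 12Q
60 = 12Q
Q* = 60/12 = 5

5


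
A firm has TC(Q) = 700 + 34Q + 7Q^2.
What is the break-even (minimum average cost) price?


AC(Q) = 700/Q + 34 + 7Q
To minimize: dAC/dQ = -700/Q^2 + 7 = 0
Q^2 = 700/7 = 100
Q* = 10
Min AC = 700/10 + 34 + 7*10
Min AC = 70 + 34 + 70 = 174

174


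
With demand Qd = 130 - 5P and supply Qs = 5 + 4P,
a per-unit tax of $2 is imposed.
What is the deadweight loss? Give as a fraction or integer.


Pre-tax equilibrium quantity: Q* = 545/9
Post-tax equilibrium quantity: Q_tax = 505/9
Reduction in quantity: Q* - Q_tax = 40/9
DWL = (1/2) * tax * (Q* - Q_tax)
DWL = (1/2) * 2 * 40/9 = 40/9

40/9


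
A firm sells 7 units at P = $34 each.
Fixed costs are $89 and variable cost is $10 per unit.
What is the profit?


Total Revenue = P * Q = 34 * 7 = $238
Total Cost = FC + VC*Q = 89 + 10*7 = $159
Profit = TR - TC = 238 - 159 = $79

$79


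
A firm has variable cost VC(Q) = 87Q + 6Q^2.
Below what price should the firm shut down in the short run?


AVC(Q) = VC(Q)/Q = 87 + 6Q
AVC is increasing in Q, so minimum AVC is at Q -> 0+.
Min AVC = 87
The firm should shut down if P < 87.

87


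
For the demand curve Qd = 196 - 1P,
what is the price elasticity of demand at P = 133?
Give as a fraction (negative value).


dQ/dP = -1
At P = 133: Q = 196 - 1*133 = 63
E = (dQ/dP)(P/Q) = (-1)(133/63) = -19/9

-19/9


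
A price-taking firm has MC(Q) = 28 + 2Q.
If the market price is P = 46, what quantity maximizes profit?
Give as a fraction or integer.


In perfect competition, profit is maximized where P = MC.
46 = 28 + 2Q
18 = 2Q
Q* = 18/2 = 9

9


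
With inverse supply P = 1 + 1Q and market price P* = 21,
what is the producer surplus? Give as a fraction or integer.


Minimum supply price (at Q=0): P_min = 1
Quantity supplied at P* = 21:
Q* = (21 - 1)/1 = 20
PS = (1/2) * Q* * (P* - P_min)
PS = (1/2) * 20 * (21 - 1)
PS = (1/2) * 20 * 20 = 200

200


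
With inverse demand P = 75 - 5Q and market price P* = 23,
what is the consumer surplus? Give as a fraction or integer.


Maximum willingness to pay (at Q=0): P_max = 75
Quantity demanded at P* = 23:
Q* = (75 - 23)/5 = 52/5
CS = (1/2) * Q* * (P_max - P*)
CS = (1/2) * 52/5 * (75 - 23)
CS = (1/2) * 52/5 * 52 = 1352/5

1352/5


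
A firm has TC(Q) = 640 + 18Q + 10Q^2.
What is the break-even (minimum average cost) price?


AC(Q) = 640/Q + 18 + 10Q
To minimize: dAC/dQ = -640/Q^2 + 10 = 0
Q^2 = 640/10 = 64
Q* = 8
Min AC = 640/8 + 18 + 10*8
Min AC = 80 + 18 + 80 = 178

178


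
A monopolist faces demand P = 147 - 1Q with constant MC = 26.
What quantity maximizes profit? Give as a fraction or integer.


TR = P*Q = (147 - 1Q)Q = 147Q - 1Q^2
MR = dTR/dQ = 147 - 2Q
Set MR = MC:
147 - 2Q = 26
121 = 2Q
Q* = 121/2 = 121/2

121/2


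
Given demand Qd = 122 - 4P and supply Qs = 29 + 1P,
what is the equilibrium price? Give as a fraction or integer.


At equilibrium, Qd = Qs.
122 - 4P = 29 + 1P
122 - 29 = 4P + 1P
93 = 5P
P* = 93/5 = 93/5

93/5


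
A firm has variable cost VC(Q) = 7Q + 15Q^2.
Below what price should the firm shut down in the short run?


AVC(Q) = VC(Q)/Q = 7 + 15Q
AVC is increasing in Q, so minimum AVC is at Q -> 0+.
Min AVC = 7
The firm should shut down if P < 7.

7


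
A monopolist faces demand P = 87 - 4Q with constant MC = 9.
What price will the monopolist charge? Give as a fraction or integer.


MR = 87 - 8Q
Set MR = MC: 87 - 8Q = 9
Q* = 39/4
Substitute into demand:
P* = 87 - 4*39/4 = 48

48


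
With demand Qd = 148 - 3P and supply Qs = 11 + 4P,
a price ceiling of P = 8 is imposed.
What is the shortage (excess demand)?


At P = 8:
Qd = 148 - 3*8 = 124
Qs = 11 + 4*8 = 43
Shortage = Qd - Qs = 124 - 43 = 81

81


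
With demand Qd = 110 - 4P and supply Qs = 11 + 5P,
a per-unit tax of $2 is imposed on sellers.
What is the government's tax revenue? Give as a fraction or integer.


With tax on sellers, new supply: Qs' = 11 + 5(P - 2)
= 1 + 5P
New equilibrium quantity:
Q_new = 554/9
Tax revenue = tax * Q_new = 2 * 554/9 = 1108/9

1108/9


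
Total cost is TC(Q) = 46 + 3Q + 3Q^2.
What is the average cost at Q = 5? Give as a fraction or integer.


TC(5) = 46 + 3*5 + 3*5^2
TC(5) = 46 + 15 + 75 = 136
AC = TC/Q = 136/5 = 136/5

136/5


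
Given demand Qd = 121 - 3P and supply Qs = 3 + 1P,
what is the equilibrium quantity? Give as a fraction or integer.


First find equilibrium price:
121 - 3P = 3 + 1P
P* = 118/4 = 59/2
Then substitute into demand:
Q* = 121 - 3 * 59/2 = 65/2

65/2


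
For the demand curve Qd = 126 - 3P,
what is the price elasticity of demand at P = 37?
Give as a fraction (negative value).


dQ/dP = -3
At P = 37: Q = 126 - 3*37 = 15
E = (dQ/dP)(P/Q) = (-3)(37/15) = -37/5

-37/5


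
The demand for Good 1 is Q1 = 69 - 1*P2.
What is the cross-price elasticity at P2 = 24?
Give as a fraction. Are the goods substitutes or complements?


dQ1/dP2 = -1
At P2 = 24: Q1 = 69 - 1*24 = 45
Exy = (dQ1/dP2)(P2/Q1) = -1 * 24 / 45 = -8/15
Since Exy < 0, the goods are complements.

-8/15 (complements)


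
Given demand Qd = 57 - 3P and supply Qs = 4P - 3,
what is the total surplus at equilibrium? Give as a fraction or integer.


Find equilibrium: 57 - 3P = 4P - 3
57 + 3 = 7P
P* = 60/7 = 60/7
Q* = 4*60/7 - 3 = 219/7
Inverse demand: P = 19 - Q/3, so P_max = 19
Inverse supply: P = 3/4 + Q/4, so P_min = 3/4
CS = (1/2) * 219/7 * (19 - 60/7) = 15987/98
PS = (1/2) * 219/7 * (60/7 - 3/4) = 47961/392
TS = CS + PS = 15987/98 + 47961/392 = 15987/56

15987/56


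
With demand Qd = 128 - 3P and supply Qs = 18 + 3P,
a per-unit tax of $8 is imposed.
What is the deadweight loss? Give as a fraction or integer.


Pre-tax equilibrium quantity: Q* = 73
Post-tax equilibrium quantity: Q_tax = 61
Reduction in quantity: Q* - Q_tax = 12
DWL = (1/2) * tax * (Q* - Q_tax)
DWL = (1/2) * 8 * 12 = 48

48


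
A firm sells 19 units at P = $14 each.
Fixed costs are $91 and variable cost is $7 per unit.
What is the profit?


Total Revenue = P * Q = 14 * 19 = $266
Total Cost = FC + VC*Q = 91 + 7*19 = $224
Profit = TR - TC = 266 - 224 = $42

$42


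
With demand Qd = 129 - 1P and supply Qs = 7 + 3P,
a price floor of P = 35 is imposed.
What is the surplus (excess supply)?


At P = 35:
Qd = 129 - 1*35 = 94
Qs = 7 + 3*35 = 112
Surplus = Qs - Qd = 112 - 94 = 18

18


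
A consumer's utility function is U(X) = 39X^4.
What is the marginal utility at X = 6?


MU = dU/dX = 39*4*X^(4-1)
MU = 156*X^3
At X = 6:
MU = 156 * 6^3
MU = 156 * 216 = 33696

33696


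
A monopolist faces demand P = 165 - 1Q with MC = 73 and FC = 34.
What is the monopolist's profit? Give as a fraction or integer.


MR = MC: 165 - 2Q = 73
Q* = 46
P* = 165 - 1*46 = 119
Profit = (P* - MC)*Q* - FC
= (119 - 73)*46 - 34
= 46*46 - 34
= 2116 - 34 = 2082

2082


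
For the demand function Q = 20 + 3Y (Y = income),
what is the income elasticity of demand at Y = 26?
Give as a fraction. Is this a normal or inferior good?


dQ/dY = 3
At Y = 26: Q = 20 + 3*26 = 98
Ey = (dQ/dY)(Y/Q) = 3 * 26 / 98 = 39/49
Since Ey > 0, this is a normal good.

39/49 (normal good)


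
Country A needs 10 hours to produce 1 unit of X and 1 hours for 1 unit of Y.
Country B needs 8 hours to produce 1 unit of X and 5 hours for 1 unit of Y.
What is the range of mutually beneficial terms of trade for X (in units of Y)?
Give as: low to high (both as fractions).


Opportunity cost of X for Country A = hours_X / hours_Y = 10/1 = 10 units of Y
Opportunity cost of X for Country B = hours_X / hours_Y = 8/5 = 8/5 units of Y
Terms of trade must be between the two opportunity costs.
Range: 8/5 to 10

8/5 to 10


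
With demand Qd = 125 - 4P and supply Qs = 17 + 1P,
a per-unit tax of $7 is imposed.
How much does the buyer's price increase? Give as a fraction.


With a per-unit tax, the buyer's price increase depends on relative slopes.
Supply slope: d = 1, Demand slope: b = 4
Buyer's price increase = d * tax / (b + d)
= 1 * 7 / (4 + 1)
= 7 / 5 = 7/5

7/5


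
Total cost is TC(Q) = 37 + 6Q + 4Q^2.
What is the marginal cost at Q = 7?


MC = dTC/dQ = 6 + 2*4*Q
At Q = 7:
MC = 6 + 8*7
MC = 6 + 56 = 62

62


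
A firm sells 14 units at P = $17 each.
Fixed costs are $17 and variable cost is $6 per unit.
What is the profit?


Total Revenue = P * Q = 17 * 14 = $238
Total Cost = FC + VC*Q = 17 + 6*14 = $101
Profit = TR - TC = 238 - 101 = $137

$137


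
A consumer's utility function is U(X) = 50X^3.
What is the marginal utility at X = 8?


MU = dU/dX = 50*3*X^(3-1)
MU = 150*X^2
At X = 8:
MU = 150 * 8^2
MU = 150 * 64 = 9600

9600


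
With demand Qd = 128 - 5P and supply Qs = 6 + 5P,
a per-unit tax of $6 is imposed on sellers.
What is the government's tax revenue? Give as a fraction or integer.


With tax on sellers, new supply: Qs' = 6 + 5(P - 6)
= 5P - 24
New equilibrium quantity:
Q_new = 52
Tax revenue = tax * Q_new = 6 * 52 = 312

312


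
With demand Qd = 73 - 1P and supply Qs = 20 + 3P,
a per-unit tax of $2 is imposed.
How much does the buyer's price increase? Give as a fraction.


With a per-unit tax, the buyer's price increase depends on relative slopes.
Supply slope: d = 3, Demand slope: b = 1
Buyer's price increase = d * tax / (b + d)
= 3 * 2 / (1 + 3)
= 6 / 4 = 3/2

3/2


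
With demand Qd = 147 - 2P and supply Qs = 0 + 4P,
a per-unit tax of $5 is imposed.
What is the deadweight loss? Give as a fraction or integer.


Pre-tax equilibrium quantity: Q* = 98
Post-tax equilibrium quantity: Q_tax = 274/3
Reduction in quantity: Q* - Q_tax = 20/3
DWL = (1/2) * tax * (Q* - Q_tax)
DWL = (1/2) * 5 * 20/3 = 50/3

50/3


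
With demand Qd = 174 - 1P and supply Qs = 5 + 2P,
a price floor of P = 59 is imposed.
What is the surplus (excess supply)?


At P = 59:
Qd = 174 - 1*59 = 115
Qs = 5 + 2*59 = 123
Surplus = Qs - Qd = 123 - 115 = 8

8


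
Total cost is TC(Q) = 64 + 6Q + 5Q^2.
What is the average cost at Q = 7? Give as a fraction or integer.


TC(7) = 64 + 6*7 + 5*7^2
TC(7) = 64 + 42 + 245 = 351
AC = TC/Q = 351/7 = 351/7

351/7


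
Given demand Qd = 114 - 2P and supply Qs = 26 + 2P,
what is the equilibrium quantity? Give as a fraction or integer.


First find equilibrium price:
114 - 2P = 26 + 2P
P* = 88/4 = 22
Then substitute into demand:
Q* = 114 - 2 * 22 = 70

70


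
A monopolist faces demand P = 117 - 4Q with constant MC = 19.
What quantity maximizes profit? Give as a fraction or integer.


TR = P*Q = (117 - 4Q)Q = 117Q - 4Q^2
MR = dTR/dQ = 117 - 8Q
Set MR = MC:
117 - 8Q = 19
98 = 8Q
Q* = 98/8 = 49/4

49/4


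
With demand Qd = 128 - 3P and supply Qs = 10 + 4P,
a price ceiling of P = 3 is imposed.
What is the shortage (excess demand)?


At P = 3:
Qd = 128 - 3*3 = 119
Qs = 10 + 4*3 = 22
Shortage = Qd - Qs = 119 - 22 = 97

97


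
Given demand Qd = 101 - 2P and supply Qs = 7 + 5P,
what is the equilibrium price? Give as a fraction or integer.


At equilibrium, Qd = Qs.
101 - 2P = 7 + 5P
101 - 7 = 2P + 5P
94 = 7P
P* = 94/7 = 94/7

94/7


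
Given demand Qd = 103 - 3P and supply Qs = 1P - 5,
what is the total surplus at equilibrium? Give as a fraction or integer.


Find equilibrium: 103 - 3P = 1P - 5
103 + 5 = 4P
P* = 108/4 = 27
Q* = 1*27 - 5 = 22
Inverse demand: P = 103/3 - Q/3, so P_max = 103/3
Inverse supply: P = 5 + Q/1, so P_min = 5
CS = (1/2) * 22 * (103/3 - 27) = 242/3
PS = (1/2) * 22 * (27 - 5) = 242
TS = CS + PS = 242/3 + 242 = 968/3

968/3


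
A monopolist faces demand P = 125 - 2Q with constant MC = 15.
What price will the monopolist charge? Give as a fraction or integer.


MR = 125 - 4Q
Set MR = MC: 125 - 4Q = 15
Q* = 55/2
Substitute into demand:
P* = 125 - 2*55/2 = 70

70


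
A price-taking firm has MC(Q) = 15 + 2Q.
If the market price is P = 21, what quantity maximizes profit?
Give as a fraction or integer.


In perfect competition, profit is maximized where P = MC.
21 = 15 + 2Q
6 = 2Q
Q* = 6/2 = 3

3


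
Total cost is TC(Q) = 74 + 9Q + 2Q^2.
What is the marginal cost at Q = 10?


MC = dTC/dQ = 9 + 2*2*Q
At Q = 10:
MC = 9 + 4*10
MC = 9 + 40 = 49

49


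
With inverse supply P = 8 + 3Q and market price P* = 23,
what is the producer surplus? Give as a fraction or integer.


Minimum supply price (at Q=0): P_min = 8
Quantity supplied at P* = 23:
Q* = (23 - 8)/3 = 5
PS = (1/2) * Q* * (P* - P_min)
PS = (1/2) * 5 * (23 - 8)
PS = (1/2) * 5 * 15 = 75/2

75/2


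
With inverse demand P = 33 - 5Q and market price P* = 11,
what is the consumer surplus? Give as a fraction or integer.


Maximum willingness to pay (at Q=0): P_max = 33
Quantity demanded at P* = 11:
Q* = (33 - 11)/5 = 22/5
CS = (1/2) * Q* * (P_max - P*)
CS = (1/2) * 22/5 * (33 - 11)
CS = (1/2) * 22/5 * 22 = 242/5

242/5


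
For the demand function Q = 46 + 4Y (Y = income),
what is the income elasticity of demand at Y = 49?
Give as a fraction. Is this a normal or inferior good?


dQ/dY = 4
At Y = 49: Q = 46 + 4*49 = 242
Ey = (dQ/dY)(Y/Q) = 4 * 49 / 242 = 98/121
Since Ey > 0, this is a normal good.

98/121 (normal good)


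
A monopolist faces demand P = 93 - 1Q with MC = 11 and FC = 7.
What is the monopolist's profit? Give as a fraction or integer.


MR = MC: 93 - 2Q = 11
Q* = 41
P* = 93 - 1*41 = 52
Profit = (P* - MC)*Q* - FC
= (52 - 11)*41 - 7
= 41*41 - 7
= 1681 - 7 = 1674

1674


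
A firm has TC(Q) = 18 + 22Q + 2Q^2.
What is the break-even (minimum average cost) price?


AC(Q) = 18/Q + 22 + 2Q
To minimize: dAC/dQ = -18/Q^2 + 2 = 0
Q^2 = 18/2 = 9
Q* = 3
Min AC = 18/3 + 22 + 2*3
Min AC = 6 + 22 + 6 = 34

34


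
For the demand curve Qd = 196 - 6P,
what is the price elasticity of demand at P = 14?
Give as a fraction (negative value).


dQ/dP = -6
At P = 14: Q = 196 - 6*14 = 112
E = (dQ/dP)(P/Q) = (-6)(14/112) = -3/4

-3/4


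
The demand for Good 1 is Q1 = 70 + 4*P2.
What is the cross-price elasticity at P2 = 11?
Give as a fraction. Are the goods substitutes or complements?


dQ1/dP2 = 4
At P2 = 11: Q1 = 70 + 4*11 = 114
Exy = (dQ1/dP2)(P2/Q1) = 4 * 11 / 114 = 22/57
Since Exy > 0, the goods are substitutes.

22/57 (substitutes)


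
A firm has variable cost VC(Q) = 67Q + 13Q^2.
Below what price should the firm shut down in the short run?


AVC(Q) = VC(Q)/Q = 67 + 13Q
AVC is increasing in Q, so minimum AVC is at Q -> 0+.
Min AVC = 67
The firm should shut down if P < 67.

67


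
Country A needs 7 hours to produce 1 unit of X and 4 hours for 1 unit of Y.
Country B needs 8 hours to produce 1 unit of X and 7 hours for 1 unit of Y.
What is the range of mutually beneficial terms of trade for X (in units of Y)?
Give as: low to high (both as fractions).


Opportunity cost of X for Country A = hours_X / hours_Y = 7/4 = 7/4 units of Y
Opportunity cost of X for Country B = hours_X / hours_Y = 8/7 = 8/7 units of Y
Terms of trade must be between the two opportunity costs.
Range: 8/7 to 7/4

8/7 to 7/4


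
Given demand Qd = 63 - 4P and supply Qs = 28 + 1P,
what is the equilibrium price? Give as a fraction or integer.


At equilibrium, Qd = Qs.
63 - 4P = 28 + 1P
63 - 28 = 4P + 1P
35 = 5P
P* = 35/5 = 7

7


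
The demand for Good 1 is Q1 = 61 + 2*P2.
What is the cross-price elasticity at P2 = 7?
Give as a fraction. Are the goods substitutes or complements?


dQ1/dP2 = 2
At P2 = 7: Q1 = 61 + 2*7 = 75
Exy = (dQ1/dP2)(P2/Q1) = 2 * 7 / 75 = 14/75
Since Exy > 0, the goods are substitutes.

14/75 (substitutes)


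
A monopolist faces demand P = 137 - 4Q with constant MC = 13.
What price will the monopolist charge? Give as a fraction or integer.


MR = 137 - 8Q
Set MR = MC: 137 - 8Q = 13
Q* = 31/2
Substitute into demand:
P* = 137 - 4*31/2 = 75

75


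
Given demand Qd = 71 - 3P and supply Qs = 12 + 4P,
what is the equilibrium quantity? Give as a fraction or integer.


First find equilibrium price:
71 - 3P = 12 + 4P
P* = 59/7 = 59/7
Then substitute into demand:
Q* = 71 - 3 * 59/7 = 320/7

320/7


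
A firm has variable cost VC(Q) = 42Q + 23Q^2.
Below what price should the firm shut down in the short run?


AVC(Q) = VC(Q)/Q = 42 + 23Q
AVC is increasing in Q, so minimum AVC is at Q -> 0+.
Min AVC = 42
The firm should shut down if P < 42.

42


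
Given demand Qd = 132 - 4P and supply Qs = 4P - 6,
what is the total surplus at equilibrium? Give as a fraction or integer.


Find equilibrium: 132 - 4P = 4P - 6
132 + 6 = 8P
P* = 138/8 = 69/4
Q* = 4*69/4 - 6 = 63
Inverse demand: P = 33 - Q/4, so P_max = 33
Inverse supply: P = 3/2 + Q/4, so P_min = 3/2
CS = (1/2) * 63 * (33 - 69/4) = 3969/8
PS = (1/2) * 63 * (69/4 - 3/2) = 3969/8
TS = CS + PS = 3969/8 + 3969/8 = 3969/4

3969/4


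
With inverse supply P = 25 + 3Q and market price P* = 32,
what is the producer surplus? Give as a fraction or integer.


Minimum supply price (at Q=0): P_min = 25
Quantity supplied at P* = 32:
Q* = (32 - 25)/3 = 7/3
PS = (1/2) * Q* * (P* - P_min)
PS = (1/2) * 7/3 * (32 - 25)
PS = (1/2) * 7/3 * 7 = 49/6

49/6


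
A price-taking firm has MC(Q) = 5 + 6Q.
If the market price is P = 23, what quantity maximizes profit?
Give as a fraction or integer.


In perfect competition, profit is maximized where P = MC.
23 = 5 + 6Q
18 = 6Q
Q* = 18/6 = 3

3


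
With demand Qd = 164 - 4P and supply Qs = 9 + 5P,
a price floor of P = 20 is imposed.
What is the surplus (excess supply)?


At P = 20:
Qd = 164 - 4*20 = 84
Qs = 9 + 5*20 = 109
Surplus = Qs - Qd = 109 - 84 = 25

25


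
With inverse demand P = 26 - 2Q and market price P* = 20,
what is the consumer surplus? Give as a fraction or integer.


Maximum willingness to pay (at Q=0): P_max = 26
Quantity demanded at P* = 20:
Q* = (26 - 20)/2 = 3
CS = (1/2) * Q* * (P_max - P*)
CS = (1/2) * 3 * (26 - 20)
CS = (1/2) * 3 * 6 = 9

9


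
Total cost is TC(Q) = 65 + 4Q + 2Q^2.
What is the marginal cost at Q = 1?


MC = dTC/dQ = 4 + 2*2*Q
At Q = 1:
MC = 4 + 4*1
MC = 4 + 4 = 8

8


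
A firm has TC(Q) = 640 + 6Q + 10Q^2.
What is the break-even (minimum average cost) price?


AC(Q) = 640/Q + 6 + 10Q
To minimize: dAC/dQ = -640/Q^2 + 10 = 0
Q^2 = 640/10 = 64
Q* = 8
Min AC = 640/8 + 6 + 10*8
Min AC = 80 + 6 + 80 = 166

166


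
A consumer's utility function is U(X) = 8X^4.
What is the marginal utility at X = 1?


MU = dU/dX = 8*4*X^(4-1)
MU = 32*X^3
At X = 1:
MU = 32 * 1^3
MU = 32 * 1 = 32

32


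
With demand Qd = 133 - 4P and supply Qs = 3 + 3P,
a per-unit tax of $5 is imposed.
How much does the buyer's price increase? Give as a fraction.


With a per-unit tax, the buyer's price increase depends on relative slopes.
Supply slope: d = 3, Demand slope: b = 4
Buyer's price increase = d * tax / (b + d)
= 3 * 5 / (4 + 3)
= 15 / 7 = 15/7

15/7


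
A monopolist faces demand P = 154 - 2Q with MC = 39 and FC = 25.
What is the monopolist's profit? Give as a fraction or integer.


MR = MC: 154 - 4Q = 39
Q* = 115/4
P* = 154 - 2*115/4 = 193/2
Profit = (P* - MC)*Q* - FC
= (193/2 - 39)*115/4 - 25
= 115/2*115/4 - 25
= 13225/8 - 25 = 13025/8

13025/8


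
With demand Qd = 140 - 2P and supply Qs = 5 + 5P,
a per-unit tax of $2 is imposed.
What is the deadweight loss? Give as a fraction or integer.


Pre-tax equilibrium quantity: Q* = 710/7
Post-tax equilibrium quantity: Q_tax = 690/7
Reduction in quantity: Q* - Q_tax = 20/7
DWL = (1/2) * tax * (Q* - Q_tax)
DWL = (1/2) * 2 * 20/7 = 20/7

20/7


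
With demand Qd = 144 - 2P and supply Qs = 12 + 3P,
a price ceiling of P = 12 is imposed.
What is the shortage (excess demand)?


At P = 12:
Qd = 144 - 2*12 = 120
Qs = 12 + 3*12 = 48
Shortage = Qd - Qs = 120 - 48 = 72

72


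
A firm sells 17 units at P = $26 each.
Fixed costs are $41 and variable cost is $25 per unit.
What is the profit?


Total Revenue = P * Q = 26 * 17 = $442
Total Cost = FC + VC*Q = 41 + 25*17 = $466
Profit = TR - TC = 442 - 466 = $-24

$-24


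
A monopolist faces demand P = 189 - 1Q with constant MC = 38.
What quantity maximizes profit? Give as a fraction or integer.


TR = P*Q = (189 - 1Q)Q = 189Q - 1Q^2
MR = dTR/dQ = 189 - 2Q
Set MR = MC:
189 - 2Q = 38
151 = 2Q
Q* = 151/2 = 151/2

151/2


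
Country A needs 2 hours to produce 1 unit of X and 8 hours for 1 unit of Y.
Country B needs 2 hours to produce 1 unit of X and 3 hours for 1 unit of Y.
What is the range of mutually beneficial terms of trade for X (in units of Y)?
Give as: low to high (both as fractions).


Opportunity cost of X for Country A = hours_X / hours_Y = 2/8 = 1/4 units of Y
Opportunity cost of X for Country B = hours_X / hours_Y = 2/3 = 2/3 units of Y
Terms of trade must be between the two opportunity costs.
Range: 1/4 to 2/3

1/4 to 2/3


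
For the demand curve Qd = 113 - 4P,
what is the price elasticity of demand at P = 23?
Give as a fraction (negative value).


dQ/dP = -4
At P = 23: Q = 113 - 4*23 = 21
E = (dQ/dP)(P/Q) = (-4)(23/21) = -92/21

-92/21


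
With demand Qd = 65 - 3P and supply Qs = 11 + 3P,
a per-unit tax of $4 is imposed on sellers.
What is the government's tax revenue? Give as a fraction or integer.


With tax on sellers, new supply: Qs' = 11 + 3(P - 4)
= 3P - 1
New equilibrium quantity:
Q_new = 32
Tax revenue = tax * Q_new = 4 * 32 = 128

128


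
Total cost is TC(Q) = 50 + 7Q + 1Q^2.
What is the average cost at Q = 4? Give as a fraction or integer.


TC(4) = 50 + 7*4 + 1*4^2
TC(4) = 50 + 28 + 16 = 94
AC = TC/Q = 94/4 = 47/2

47/2


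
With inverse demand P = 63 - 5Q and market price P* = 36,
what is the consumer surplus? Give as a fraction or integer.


Maximum willingness to pay (at Q=0): P_max = 63
Quantity demanded at P* = 36:
Q* = (63 - 36)/5 = 27/5
CS = (1/2) * Q* * (P_max - P*)
CS = (1/2) * 27/5 * (63 - 36)
CS = (1/2) * 27/5 * 27 = 729/10

729/10


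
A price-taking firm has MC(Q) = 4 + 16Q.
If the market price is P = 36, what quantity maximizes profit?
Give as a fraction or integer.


In perfect competition, profit is maximized where P = MC.
36 = 4 + 16Q
32 = 16Q
Q* = 32/16 = 2

2


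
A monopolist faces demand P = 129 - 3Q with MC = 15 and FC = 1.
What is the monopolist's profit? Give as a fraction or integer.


MR = MC: 129 - 6Q = 15
Q* = 19
P* = 129 - 3*19 = 72
Profit = (P* - MC)*Q* - FC
= (72 - 15)*19 - 1
= 57*19 - 1
= 1083 - 1 = 1082

1082


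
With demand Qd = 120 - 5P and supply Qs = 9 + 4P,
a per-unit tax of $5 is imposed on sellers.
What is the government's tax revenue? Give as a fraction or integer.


With tax on sellers, new supply: Qs' = 9 + 4(P - 5)
= 4P - 11
New equilibrium quantity:
Q_new = 425/9
Tax revenue = tax * Q_new = 5 * 425/9 = 2125/9

2125/9


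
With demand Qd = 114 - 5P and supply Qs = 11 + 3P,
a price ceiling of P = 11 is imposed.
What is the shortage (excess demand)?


At P = 11:
Qd = 114 - 5*11 = 59
Qs = 11 + 3*11 = 44
Shortage = Qd - Qs = 59 - 44 = 15

15


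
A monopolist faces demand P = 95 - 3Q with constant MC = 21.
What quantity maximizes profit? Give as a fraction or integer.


TR = P*Q = (95 - 3Q)Q = 95Q - 3Q^2
MR = dTR/dQ = 95 - 6Q
Set MR = MC:
95 - 6Q = 21
74 = 6Q
Q* = 74/6 = 37/3

37/3


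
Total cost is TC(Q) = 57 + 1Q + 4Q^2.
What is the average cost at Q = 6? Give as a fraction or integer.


TC(6) = 57 + 1*6 + 4*6^2
TC(6) = 57 + 6 + 144 = 207
AC = TC/Q = 207/6 = 69/2

69/2


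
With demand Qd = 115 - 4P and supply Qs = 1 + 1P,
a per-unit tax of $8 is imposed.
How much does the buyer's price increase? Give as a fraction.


With a per-unit tax, the buyer's price increase depends on relative slopes.
Supply slope: d = 1, Demand slope: b = 4
Buyer's price increase = d * tax / (b + d)
= 1 * 8 / (4 + 1)
= 8 / 5 = 8/5

8/5


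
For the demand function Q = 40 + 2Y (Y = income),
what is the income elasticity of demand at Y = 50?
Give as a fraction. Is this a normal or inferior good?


dQ/dY = 2
At Y = 50: Q = 40 + 2*50 = 140
Ey = (dQ/dY)(Y/Q) = 2 * 50 / 140 = 5/7
Since Ey > 0, this is a normal good.

5/7 (normal good)


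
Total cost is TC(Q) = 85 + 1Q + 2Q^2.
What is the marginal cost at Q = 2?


MC = dTC/dQ = 1 + 2*2*Q
At Q = 2:
MC = 1 + 4*2
MC = 1 + 8 = 9

9
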